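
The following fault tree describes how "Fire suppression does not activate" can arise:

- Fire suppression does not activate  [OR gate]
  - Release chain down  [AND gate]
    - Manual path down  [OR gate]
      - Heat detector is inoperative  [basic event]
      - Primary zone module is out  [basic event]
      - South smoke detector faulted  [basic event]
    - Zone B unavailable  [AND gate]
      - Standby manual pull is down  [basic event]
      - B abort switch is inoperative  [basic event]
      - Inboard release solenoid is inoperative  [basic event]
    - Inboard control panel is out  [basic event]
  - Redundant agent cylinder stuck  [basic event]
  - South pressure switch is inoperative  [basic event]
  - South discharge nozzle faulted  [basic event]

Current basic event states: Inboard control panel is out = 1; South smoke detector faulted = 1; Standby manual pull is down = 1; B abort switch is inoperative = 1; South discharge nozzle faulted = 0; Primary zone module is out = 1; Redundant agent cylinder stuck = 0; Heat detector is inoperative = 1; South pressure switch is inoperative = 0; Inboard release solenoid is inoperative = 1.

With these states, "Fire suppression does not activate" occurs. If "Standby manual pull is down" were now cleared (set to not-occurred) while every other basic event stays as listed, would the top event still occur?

No

Counterfactual: set "Standby manual pull is down" to not occurred.
Manual path down [OR]: Heat detector is inoperative=occurs, Primary zone module is out=occurs, South smoke detector faulted=occurs → at least one input occurs → occurs.
Zone B unavailable [AND]: Standby manual pull is down=not, B abort switch is inoperative=occurs, Inboard release solenoid is inoperative=occurs → not all inputs occur → does not occur.
Release chain down [AND]: Manual path down=occurs, Zone B unavailable=not, Inboard control panel is out=occurs → not all inputs occur → does not occur.
Fire suppression does not activate [OR]: Release chain down=not, Redundant agent cylinder stuck=not, South pressure switch is inoperative=not, South discharge nozzle faulted=not → no input occurs → does not occur.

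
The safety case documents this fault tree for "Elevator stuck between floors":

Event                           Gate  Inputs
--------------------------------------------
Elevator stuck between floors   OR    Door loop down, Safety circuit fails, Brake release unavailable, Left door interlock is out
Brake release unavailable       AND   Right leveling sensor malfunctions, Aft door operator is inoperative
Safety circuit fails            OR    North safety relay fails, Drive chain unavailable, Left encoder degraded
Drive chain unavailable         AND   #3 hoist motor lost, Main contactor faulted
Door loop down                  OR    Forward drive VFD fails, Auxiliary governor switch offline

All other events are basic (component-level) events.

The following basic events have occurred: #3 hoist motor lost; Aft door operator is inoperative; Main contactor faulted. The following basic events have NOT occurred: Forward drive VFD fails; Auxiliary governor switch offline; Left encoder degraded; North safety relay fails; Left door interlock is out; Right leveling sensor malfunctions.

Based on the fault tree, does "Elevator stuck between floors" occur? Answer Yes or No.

Yes

Door loop down [OR]: Forward drive VFD fails=not, Auxiliary governor switch offline=not → no input occurs → does not occur.
Drive chain unavailable [AND]: #3 hoist motor lost=occurs, Main contactor faulted=occurs → all inputs occur → occurs.
Safety circuit fails [OR]: North safety relay fails=not, Drive chain unavailable=occurs, Left encoder degraded=not → at least one input occurs → occurs.
Brake release unavailable [AND]: Right leveling sensor malfunctions=not, Aft door operator is inoperative=occurs → not all inputs occur → does not occur.
Elevator stuck between floors [OR]: Door loop down=not, Safety circuit fails=occurs, Brake release unavailable=not, Left door interlock is out=not → at least one input occurs → occurs.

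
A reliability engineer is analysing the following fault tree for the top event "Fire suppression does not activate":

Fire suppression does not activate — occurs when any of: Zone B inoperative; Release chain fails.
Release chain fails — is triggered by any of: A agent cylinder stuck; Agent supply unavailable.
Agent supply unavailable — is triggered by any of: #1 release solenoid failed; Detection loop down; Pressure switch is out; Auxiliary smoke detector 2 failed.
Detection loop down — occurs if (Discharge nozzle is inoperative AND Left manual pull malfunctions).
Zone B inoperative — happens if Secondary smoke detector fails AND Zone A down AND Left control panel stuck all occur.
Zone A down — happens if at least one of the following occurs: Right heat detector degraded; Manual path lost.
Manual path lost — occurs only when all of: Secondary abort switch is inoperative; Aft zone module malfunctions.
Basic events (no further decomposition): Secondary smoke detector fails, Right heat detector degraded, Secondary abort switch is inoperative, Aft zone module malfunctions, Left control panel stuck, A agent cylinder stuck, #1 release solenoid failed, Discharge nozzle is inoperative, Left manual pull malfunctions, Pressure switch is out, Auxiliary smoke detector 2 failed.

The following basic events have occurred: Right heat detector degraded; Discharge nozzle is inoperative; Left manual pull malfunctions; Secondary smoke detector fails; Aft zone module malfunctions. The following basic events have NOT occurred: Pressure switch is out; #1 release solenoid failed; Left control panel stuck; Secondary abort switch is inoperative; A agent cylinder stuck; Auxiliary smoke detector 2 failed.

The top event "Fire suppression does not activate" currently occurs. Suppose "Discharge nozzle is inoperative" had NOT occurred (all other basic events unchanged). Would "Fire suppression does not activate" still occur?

Counterfactual: set "Discharge nozzle is inoperative" to not occurred.
Manual path lost [AND]: Secondary abort switch is inoperative=not, Aft zone module malfunctions=occurs → not all inputs occur → does not occur.
Zone A down [OR]: Right heat detector degraded=occurs, Manual path lost=not → at least one input occurs → occurs.
Zone B inoperative [AND]: Secondary smoke detector fails=occurs, Zone A down=occurs, Left control panel stuck=not → not all inputs occur → does not occur.
Detection loop down [AND]: Discharge nozzle is inoperative=not, Left manual pull malfunctions=occurs → not all inputs occur → does not occur.
Agent supply unavailable [OR]: #1 release solenoid failed=not, Detection loop down=not, Pressure switch is out=not, Auxiliary smoke detector 2 failed=not → no input occurs → does not occur.
Release chain fails [OR]: A agent cylinder stuck=not, Agent supply unavailable=not → no input occurs → does not occur.
Fire suppression does not activate [OR]: Zone B inoperative=not, Release chain fails=not → no input occurs → does not occur.

No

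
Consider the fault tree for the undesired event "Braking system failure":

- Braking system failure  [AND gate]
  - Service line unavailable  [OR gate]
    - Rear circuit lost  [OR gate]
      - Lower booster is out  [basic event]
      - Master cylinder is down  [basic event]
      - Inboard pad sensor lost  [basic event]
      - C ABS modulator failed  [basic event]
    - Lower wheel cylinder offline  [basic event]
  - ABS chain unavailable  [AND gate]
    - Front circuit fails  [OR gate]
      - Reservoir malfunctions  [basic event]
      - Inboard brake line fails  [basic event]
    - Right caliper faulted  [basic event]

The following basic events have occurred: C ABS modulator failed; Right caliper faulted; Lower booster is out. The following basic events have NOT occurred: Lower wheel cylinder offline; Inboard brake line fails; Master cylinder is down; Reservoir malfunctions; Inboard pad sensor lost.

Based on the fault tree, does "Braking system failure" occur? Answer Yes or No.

Rear circuit lost [OR]: Lower booster is out=occurs, Master cylinder is down=not, Inboard pad sensor lost=not, C ABS modulator failed=occurs → at least one input occurs → occurs.
Service line unavailable [OR]: Rear circuit lost=occurs, Lower wheel cylinder offline=not → at least one input occurs → occurs.
Front circuit fails [OR]: Reservoir malfunctions=not, Inboard brake line fails=not → no input occurs → does not occur.
ABS chain unavailable [AND]: Front circuit fails=not, Right caliper faulted=occurs → not all inputs occur → does not occur.
Braking system failure [AND]: Service line unavailable=occurs, ABS chain unavailable=not → not all inputs occur → does not occur.

No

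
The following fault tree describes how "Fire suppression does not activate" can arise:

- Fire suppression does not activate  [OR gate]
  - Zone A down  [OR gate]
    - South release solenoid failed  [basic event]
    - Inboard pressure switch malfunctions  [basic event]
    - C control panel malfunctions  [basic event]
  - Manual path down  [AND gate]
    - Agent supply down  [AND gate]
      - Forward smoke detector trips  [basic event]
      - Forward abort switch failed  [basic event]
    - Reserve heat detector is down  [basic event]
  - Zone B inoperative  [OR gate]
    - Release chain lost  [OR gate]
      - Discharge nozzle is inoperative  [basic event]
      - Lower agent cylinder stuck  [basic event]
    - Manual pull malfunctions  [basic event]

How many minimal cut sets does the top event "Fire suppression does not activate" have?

7

Zone A down [OR]: union of children's cut sets → 3 cut set(s).
Agent supply down [AND]: one cut set from each child combined → 1 × 1 = 1 cut set(s).
Manual path down [AND]: one cut set from each child combined → 1 × 1 = 1 cut set(s).
Release chain lost [OR]: union of children's cut sets → 2 cut set(s).
Zone B inoperative [OR]: union of children's cut sets → 3 cut set(s).
Fire suppression does not activate [OR]: union of children's cut sets → 7 cut set(s).
Minimal cut sets: {South release solenoid failed}; {Inboard pressure switch malfunctions}; {C control panel malfunctions}; {Forward abort switch failed, Forward smoke detector trips, Reserve heat detector is down}; {Discharge nozzle is inoperative}; {Lower agent cylinder stuck}; {Manual pull malfunctions}.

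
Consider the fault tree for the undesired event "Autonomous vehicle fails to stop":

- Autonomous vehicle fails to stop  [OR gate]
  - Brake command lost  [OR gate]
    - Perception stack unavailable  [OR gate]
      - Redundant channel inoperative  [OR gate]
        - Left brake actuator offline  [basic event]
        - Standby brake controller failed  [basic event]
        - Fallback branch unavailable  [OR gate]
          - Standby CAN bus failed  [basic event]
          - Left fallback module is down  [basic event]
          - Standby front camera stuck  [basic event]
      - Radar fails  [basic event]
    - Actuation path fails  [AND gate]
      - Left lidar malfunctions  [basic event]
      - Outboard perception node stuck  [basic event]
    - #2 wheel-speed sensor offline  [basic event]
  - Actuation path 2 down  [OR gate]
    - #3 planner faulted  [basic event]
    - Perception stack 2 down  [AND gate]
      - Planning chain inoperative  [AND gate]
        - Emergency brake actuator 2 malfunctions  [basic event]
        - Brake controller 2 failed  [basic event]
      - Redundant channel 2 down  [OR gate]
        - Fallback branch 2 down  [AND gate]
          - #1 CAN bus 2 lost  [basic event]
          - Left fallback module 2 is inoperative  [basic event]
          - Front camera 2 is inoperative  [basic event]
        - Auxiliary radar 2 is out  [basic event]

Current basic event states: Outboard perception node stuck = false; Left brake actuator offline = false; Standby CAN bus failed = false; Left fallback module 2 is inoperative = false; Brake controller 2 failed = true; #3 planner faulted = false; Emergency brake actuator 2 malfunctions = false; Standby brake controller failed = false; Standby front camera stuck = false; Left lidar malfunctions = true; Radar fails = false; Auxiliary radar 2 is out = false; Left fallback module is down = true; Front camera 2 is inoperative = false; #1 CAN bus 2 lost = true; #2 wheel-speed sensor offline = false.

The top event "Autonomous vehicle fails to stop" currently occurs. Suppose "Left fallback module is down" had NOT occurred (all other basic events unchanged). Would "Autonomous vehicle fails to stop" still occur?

No

Counterfactual: set "Left fallback module is down" to not occurred.
Fallback branch unavailable [OR]: Standby CAN bus failed=not, Left fallback module is down=not, Standby front camera stuck=not → no input occurs → does not occur.
Redundant channel inoperative [OR]: Left brake actuator offline=not, Standby brake controller failed=not, Fallback branch unavailable=not → no input occurs → does not occur.
Perception stack unavailable [OR]: Redundant channel inoperative=not, Radar fails=not → no input occurs → does not occur.
Actuation path fails [AND]: Left lidar malfunctions=occurs, Outboard perception node stuck=not → not all inputs occur → does not occur.
Brake command lost [OR]: Perception stack unavailable=not, Actuation path fails=not, #2 wheel-speed sensor offline=not → no input occurs → does not occur.
Planning chain inoperative [AND]: Emergency brake actuator 2 malfunctions=not, Brake controller 2 failed=occurs → not all inputs occur → does not occur.
Fallback branch 2 down [AND]: #1 CAN bus 2 lost=occurs, Left fallback module 2 is inoperative=not, Front camera 2 is inoperative=not → not all inputs occur → does not occur.
Redundant channel 2 down [OR]: Fallback branch 2 down=not, Auxiliary radar 2 is out=not → no input occurs → does not occur.
Perception stack 2 down [AND]: Planning chain inoperative=not, Redundant channel 2 down=not → not all inputs occur → does not occur.
Actuation path 2 down [OR]: #3 planner faulted=not, Perception stack 2 down=not → no input occurs → does not occur.
Autonomous vehicle fails to stop [OR]: Brake command lost=not, Actuation path 2 down=not → no input occurs → does not occur.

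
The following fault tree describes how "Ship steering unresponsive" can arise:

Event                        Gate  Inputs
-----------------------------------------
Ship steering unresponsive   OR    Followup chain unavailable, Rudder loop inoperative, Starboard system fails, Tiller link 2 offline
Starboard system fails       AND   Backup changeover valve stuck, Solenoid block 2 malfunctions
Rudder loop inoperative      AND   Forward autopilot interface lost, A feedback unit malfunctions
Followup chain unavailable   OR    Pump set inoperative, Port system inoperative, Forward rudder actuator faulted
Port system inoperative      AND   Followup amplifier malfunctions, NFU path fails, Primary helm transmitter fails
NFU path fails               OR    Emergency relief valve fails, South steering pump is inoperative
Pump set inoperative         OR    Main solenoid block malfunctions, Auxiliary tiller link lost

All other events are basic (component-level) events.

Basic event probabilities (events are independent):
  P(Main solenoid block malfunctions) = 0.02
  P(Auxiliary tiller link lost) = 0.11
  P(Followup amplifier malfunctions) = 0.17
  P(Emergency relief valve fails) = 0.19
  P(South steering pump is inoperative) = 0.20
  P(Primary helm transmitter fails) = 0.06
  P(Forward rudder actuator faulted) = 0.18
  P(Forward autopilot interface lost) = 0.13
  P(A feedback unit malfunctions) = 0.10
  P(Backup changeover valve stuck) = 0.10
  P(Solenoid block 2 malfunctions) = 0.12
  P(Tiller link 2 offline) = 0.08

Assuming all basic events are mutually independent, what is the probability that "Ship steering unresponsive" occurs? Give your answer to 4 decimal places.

0.3607

P(Pump set inoperative) [OR] = 1 − (1−0.02) × (1−0.11) = 0.127800
P(NFU path fails) [OR] = 1 − (1−0.19) × (1−0.20) = 0.352000
P(Port system inoperative) [AND] = 0.17 × 0.352000 × 0.06 = 0.003590
P(Followup chain unavailable) [OR] = 1 − (1−0.127800) × (1−0.003590) × (1−0.18) = 0.287364
P(Rudder loop inoperative) [AND] = 0.13 × 0.10 = 0.013000
P(Starboard system fails) [AND] = 0.10 × 0.12 = 0.012000
P(Ship steering unresponsive) [OR] = 1 − (1−0.287364) × (1−0.013000) × (1−0.012000) × (1−0.08) = 0.360663
Rounded to 4 decimal places: P(Ship steering unresponsive) ≈ 0.3607.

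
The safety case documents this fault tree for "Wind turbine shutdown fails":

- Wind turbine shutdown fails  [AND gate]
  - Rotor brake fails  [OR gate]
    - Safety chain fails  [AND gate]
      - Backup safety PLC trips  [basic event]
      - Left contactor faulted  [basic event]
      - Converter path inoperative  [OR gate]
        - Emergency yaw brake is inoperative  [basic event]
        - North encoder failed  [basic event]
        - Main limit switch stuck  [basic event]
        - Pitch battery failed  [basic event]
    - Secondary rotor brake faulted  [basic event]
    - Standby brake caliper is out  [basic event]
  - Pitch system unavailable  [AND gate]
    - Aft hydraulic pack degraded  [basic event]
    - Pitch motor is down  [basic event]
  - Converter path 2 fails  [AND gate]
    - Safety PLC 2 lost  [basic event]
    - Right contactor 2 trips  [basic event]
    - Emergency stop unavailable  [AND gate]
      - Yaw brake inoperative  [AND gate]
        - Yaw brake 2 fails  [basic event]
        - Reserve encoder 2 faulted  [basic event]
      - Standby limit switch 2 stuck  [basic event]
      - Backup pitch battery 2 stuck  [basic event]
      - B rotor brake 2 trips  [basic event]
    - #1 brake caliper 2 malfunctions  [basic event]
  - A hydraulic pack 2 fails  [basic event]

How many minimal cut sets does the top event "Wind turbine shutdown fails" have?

6

Converter path inoperative [OR]: union of children's cut sets → 4 cut set(s).
Safety chain fails [AND]: one cut set from each child combined → 1 × 1 × 4 = 4 cut set(s).
Rotor brake fails [OR]: union of children's cut sets → 6 cut set(s).
Pitch system unavailable [AND]: one cut set from each child combined → 1 × 1 = 1 cut set(s).
Yaw brake inoperative [AND]: one cut set from each child combined → 1 × 1 = 1 cut set(s).
Emergency stop unavailable [AND]: one cut set from each child combined → 1 × 1 × 1 × 1 = 1 cut set(s).
Converter path 2 fails [AND]: one cut set from each child combined → 1 × 1 × 1 × 1 = 1 cut set(s).
Wind turbine shutdown fails [AND]: one cut set from each child combined → 6 × 1 × 1 × 1 = 6 cut set(s).
Minimal cut sets: {#1 brake caliper 2 malfunctions, A hydraulic pack 2 fails, Aft hydraulic pack degraded, B rotor brake 2 trips, Backup pitch battery 2 stuck, Backup safety PLC trips, Emergency yaw brake is inoperative, Left contactor faulted, Pitch motor is down, Reserve encoder 2 faulted, Right contactor 2 trips, Safety PLC 2 lost, Standby limit switch 2 stuck, Yaw brake 2 fails}; {#1 brake caliper 2 malfunctions, A hydraulic pack 2 fails, Aft hydraulic pack degraded, B rotor brake 2 trips, Backup pitch battery 2 stuck, Backup safety PLC trips, Left contactor faulted, North encoder failed, Pitch motor is down, Reserve encoder 2 faulted, Right contactor 2 trips, Safety PLC 2 lost, Standby limit switch 2 stuck, Yaw brake 2 fails}; {#1 brake caliper 2 malfunctions, A hydraulic pack 2 fails, Aft hydraulic pack degraded, B rotor brake 2 trips, Backup pitch battery 2 stuck, Backup safety PLC trips, Left contactor faulted, Main limit switch stuck, Pitch motor is down, Reserve encoder 2 faulted, Right contactor 2 trips, Safety PLC 2 lost, Standby limit switch 2 stuck, Yaw brake 2 fails}; {#1 brake caliper 2 malfunctions, A hydraulic pack 2 fails, Aft hydraulic pack degraded, B rotor brake 2 trips, Backup pitch battery 2 stuck, Backup safety PLC trips, Left contactor faulted, Pitch battery failed, Pitch motor is down, Reserve encoder 2 faulted, Right contactor 2 trips, Safety PLC 2 lost, Standby limit switch 2 stuck, Yaw brake 2 fails}; {#1 brake caliper 2 malfunctions, A hydraulic pack 2 fails, Aft hydraulic pack degraded, B rotor brake 2 trips, Backup pitch battery 2 stuck, Pitch motor is down, Reserve encoder 2 faulted, Right contactor 2 trips, Safety PLC 2 lost, Secondary rotor brake faulted, Standby limit switch 2 stuck, Yaw brake 2 fails}; {#1 brake caliper 2 malfunctions, A hydraulic pack 2 fails, Aft hydraulic pack degraded, B rotor brake 2 trips, Backup pitch battery 2 stuck, Pitch motor is down, Reserve encoder 2 faulted, Right contactor 2 trips, Safety PLC 2 lost, Standby brake caliper is out, Standby limit switch 2 stuck, Yaw brake 2 fails}.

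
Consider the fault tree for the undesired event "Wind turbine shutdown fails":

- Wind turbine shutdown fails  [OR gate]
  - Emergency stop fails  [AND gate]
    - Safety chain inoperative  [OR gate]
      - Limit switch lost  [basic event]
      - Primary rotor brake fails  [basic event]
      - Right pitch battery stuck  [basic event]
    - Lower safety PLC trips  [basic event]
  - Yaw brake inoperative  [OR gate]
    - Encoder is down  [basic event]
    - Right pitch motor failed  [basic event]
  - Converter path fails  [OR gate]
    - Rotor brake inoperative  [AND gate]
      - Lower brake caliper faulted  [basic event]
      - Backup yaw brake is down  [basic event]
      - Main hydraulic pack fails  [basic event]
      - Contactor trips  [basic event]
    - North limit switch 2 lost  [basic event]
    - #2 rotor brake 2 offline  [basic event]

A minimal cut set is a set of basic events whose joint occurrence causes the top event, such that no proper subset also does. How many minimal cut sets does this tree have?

Safety chain inoperative [OR]: union of children's cut sets → 3 cut set(s).
Emergency stop fails [AND]: one cut set from each child combined → 3 × 1 = 3 cut set(s).
Yaw brake inoperative [OR]: union of children's cut sets → 2 cut set(s).
Rotor brake inoperative [AND]: one cut set from each child combined → 1 × 1 × 1 × 1 = 1 cut set(s).
Converter path fails [OR]: union of children's cut sets → 3 cut set(s).
Wind turbine shutdown fails [OR]: union of children's cut sets → 8 cut set(s).
Minimal cut sets: {Limit switch lost, Lower safety PLC trips}; {Lower safety PLC trips, Primary rotor brake fails}; {Lower safety PLC trips, Right pitch battery stuck}; {Encoder is down}; {Right pitch motor failed}; {Backup yaw brake is down, Contactor trips, Lower brake caliper faulted, Main hydraulic pack fails}; {North limit switch 2 lost}; {#2 rotor brake 2 offline}.

8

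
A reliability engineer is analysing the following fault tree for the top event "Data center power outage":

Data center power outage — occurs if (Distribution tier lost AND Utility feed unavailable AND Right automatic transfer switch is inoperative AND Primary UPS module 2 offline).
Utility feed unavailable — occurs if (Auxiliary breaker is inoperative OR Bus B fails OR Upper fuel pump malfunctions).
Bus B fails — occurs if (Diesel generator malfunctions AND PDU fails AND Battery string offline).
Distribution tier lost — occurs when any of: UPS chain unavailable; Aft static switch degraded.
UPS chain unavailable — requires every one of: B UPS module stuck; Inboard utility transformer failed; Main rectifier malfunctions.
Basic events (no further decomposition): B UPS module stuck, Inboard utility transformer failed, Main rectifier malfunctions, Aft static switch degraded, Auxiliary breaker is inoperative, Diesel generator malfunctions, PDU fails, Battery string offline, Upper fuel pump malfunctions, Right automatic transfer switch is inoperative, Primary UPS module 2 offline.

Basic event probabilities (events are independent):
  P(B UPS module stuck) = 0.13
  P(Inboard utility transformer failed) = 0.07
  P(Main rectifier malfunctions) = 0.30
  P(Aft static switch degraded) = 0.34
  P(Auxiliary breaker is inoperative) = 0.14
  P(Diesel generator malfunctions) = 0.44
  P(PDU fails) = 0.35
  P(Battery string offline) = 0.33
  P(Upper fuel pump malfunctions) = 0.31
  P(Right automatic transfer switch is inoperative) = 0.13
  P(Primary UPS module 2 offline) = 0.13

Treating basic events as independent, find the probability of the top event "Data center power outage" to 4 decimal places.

P(UPS chain unavailable) [AND] = 0.13 × 0.07 × 0.30 = 0.002730
P(Distribution tier lost) [OR] = 1 − (1−0.002730) × (1−0.34) = 0.341802
P(Bus B fails) [AND] = 0.44 × 0.35 × 0.33 = 0.050820
P(Utility feed unavailable) [OR] = 1 − (1−0.14) × (1−0.050820) × (1−0.31) = 0.436757
P(Data center power outage) [AND] = 0.341802 × 0.436757 × 0.13 × 0.13 = 0.002523
Rounded to 4 decimal places: P(Data center power outage) ≈ 0.0025.

0.0025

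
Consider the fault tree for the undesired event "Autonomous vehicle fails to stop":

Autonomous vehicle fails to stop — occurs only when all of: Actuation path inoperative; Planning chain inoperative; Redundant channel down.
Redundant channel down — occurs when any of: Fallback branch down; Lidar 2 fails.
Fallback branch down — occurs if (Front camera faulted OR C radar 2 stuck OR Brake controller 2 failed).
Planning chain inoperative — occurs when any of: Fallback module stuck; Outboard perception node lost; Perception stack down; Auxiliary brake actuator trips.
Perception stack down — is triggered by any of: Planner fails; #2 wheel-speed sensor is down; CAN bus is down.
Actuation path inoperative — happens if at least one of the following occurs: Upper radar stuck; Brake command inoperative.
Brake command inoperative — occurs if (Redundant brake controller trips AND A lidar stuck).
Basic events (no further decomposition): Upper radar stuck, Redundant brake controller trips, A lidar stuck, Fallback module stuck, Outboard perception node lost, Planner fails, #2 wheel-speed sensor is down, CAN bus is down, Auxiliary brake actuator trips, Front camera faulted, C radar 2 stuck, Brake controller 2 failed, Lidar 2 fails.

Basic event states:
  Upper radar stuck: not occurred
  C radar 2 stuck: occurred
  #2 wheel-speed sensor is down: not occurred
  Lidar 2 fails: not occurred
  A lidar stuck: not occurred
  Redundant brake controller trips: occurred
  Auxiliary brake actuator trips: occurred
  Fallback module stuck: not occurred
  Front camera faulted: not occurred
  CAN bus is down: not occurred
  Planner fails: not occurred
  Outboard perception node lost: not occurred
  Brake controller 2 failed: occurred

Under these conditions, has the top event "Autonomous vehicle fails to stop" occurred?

Brake command inoperative [AND]: Redundant brake controller trips=occurs, A lidar stuck=not → not all inputs occur → does not occur.
Actuation path inoperative [OR]: Upper radar stuck=not, Brake command inoperative=not → no input occurs → does not occur.
Perception stack down [OR]: Planner fails=not, #2 wheel-speed sensor is down=not, CAN bus is down=not → no input occurs → does not occur.
Planning chain inoperative [OR]: Fallback module stuck=not, Outboard perception node lost=not, Perception stack down=not, Auxiliary brake actuator trips=occurs → at least one input occurs → occurs.
Fallback branch down [OR]: Front camera faulted=not, C radar 2 stuck=occurs, Brake controller 2 failed=occurs → at least one input occurs → occurs.
Redundant channel down [OR]: Fallback branch down=occurs, Lidar 2 fails=not → at least one input occurs → occurs.
Autonomous vehicle fails to stop [AND]: Actuation path inoperative=not, Planning chain inoperative=occurs, Redundant channel down=occurs → not all inputs occur → does not occur.

No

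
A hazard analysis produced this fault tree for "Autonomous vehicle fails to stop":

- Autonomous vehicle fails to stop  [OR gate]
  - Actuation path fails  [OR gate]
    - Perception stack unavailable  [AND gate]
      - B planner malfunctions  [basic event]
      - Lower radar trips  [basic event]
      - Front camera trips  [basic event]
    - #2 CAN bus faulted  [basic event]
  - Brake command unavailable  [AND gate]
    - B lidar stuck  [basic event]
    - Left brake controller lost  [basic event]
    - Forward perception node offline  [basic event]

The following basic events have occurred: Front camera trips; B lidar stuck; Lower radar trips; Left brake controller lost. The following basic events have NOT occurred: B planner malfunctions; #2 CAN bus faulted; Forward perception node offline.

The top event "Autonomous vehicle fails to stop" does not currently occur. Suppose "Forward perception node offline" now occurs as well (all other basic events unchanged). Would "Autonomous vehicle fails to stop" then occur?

Counterfactual: set "Forward perception node offline" to occurred.
Perception stack unavailable [AND]: B planner malfunctions=not, Lower radar trips=occurs, Front camera trips=occurs → not all inputs occur → does not occur.
Actuation path fails [OR]: Perception stack unavailable=not, #2 CAN bus faulted=not → no input occurs → does not occur.
Brake command unavailable [AND]: B lidar stuck=occurs, Left brake controller lost=occurs, Forward perception node offline=occurs → all inputs occur → occurs.
Autonomous vehicle fails to stop [OR]: Actuation path fails=not, Brake command unavailable=occurs → at least one input occurs → occurs.

Yes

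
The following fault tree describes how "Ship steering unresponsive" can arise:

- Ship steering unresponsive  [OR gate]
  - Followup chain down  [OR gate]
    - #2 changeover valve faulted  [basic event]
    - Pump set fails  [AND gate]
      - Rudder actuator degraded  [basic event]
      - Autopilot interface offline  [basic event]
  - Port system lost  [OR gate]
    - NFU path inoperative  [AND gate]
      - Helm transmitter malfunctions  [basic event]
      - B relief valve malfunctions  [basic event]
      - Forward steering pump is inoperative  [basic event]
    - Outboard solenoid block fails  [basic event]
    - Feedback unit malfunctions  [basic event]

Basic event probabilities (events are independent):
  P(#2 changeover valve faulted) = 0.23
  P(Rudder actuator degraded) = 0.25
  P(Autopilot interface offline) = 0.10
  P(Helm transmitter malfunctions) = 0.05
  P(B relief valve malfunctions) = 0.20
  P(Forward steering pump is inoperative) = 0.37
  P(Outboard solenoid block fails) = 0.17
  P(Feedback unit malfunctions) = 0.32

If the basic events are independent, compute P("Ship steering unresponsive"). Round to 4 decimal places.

0.5778

P(Pump set fails) [AND] = 0.25 × 0.10 = 0.025000
P(Followup chain down) [OR] = 1 − (1−0.23) × (1−0.025000) = 0.249250
P(NFU path inoperative) [AND] = 0.05 × 0.20 × 0.37 = 0.003700
P(Port system lost) [OR] = 1 − (1−0.003700) × (1−0.17) × (1−0.32) = 0.437688
P(Ship steering unresponsive) [OR] = 1 − (1−0.249250) × (1−0.437688) = 0.577844
Rounded to 4 decimal places: P(Ship steering unresponsive) ≈ 0.5778.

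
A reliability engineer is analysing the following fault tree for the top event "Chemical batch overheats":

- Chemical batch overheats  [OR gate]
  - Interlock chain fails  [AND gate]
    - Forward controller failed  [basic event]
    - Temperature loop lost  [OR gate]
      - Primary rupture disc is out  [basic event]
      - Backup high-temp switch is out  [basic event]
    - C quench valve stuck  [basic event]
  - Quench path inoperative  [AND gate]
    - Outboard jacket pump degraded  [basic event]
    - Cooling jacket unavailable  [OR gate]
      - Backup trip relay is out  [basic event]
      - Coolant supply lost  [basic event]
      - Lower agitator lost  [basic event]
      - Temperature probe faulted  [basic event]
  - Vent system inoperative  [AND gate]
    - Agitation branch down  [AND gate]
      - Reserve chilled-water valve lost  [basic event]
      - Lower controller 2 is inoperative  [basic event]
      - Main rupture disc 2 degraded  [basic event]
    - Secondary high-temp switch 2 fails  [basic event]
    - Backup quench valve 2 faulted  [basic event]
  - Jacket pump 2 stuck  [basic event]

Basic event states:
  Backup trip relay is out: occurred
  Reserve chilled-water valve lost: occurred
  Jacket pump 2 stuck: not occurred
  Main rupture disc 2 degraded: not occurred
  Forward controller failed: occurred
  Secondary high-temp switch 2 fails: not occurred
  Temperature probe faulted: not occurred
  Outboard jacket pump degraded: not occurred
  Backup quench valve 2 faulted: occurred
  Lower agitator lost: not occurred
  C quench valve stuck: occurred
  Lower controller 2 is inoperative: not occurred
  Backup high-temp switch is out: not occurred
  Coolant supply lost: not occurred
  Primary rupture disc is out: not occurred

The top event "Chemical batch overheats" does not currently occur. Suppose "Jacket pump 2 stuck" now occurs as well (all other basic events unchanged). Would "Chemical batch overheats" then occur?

Counterfactual: set "Jacket pump 2 stuck" to occurred.
Temperature loop lost [OR]: Primary rupture disc is out=not, Backup high-temp switch is out=not → no input occurs → does not occur.
Interlock chain fails [AND]: Forward controller failed=occurs, Temperature loop lost=not, C quench valve stuck=occurs → not all inputs occur → does not occur.
Cooling jacket unavailable [OR]: Backup trip relay is out=occurs, Coolant supply lost=not, Lower agitator lost=not, Temperature probe faulted=not → at least one input occurs → occurs.
Quench path inoperative [AND]: Outboard jacket pump degraded=not, Cooling jacket unavailable=occurs → not all inputs occur → does not occur.
Agitation branch down [AND]: Reserve chilled-water valve lost=occurs, Lower controller 2 is inoperative=not, Main rupture disc 2 degraded=not → not all inputs occur → does not occur.
Vent system inoperative [AND]: Agitation branch down=not, Secondary high-temp switch 2 fails=not, Backup quench valve 2 faulted=occurs → not all inputs occur → does not occur.
Chemical batch overheats [OR]: Interlock chain fails=not, Quench path inoperative=not, Vent system inoperative=not, Jacket pump 2 stuck=occurs → at least one input occurs → occurs.

Yes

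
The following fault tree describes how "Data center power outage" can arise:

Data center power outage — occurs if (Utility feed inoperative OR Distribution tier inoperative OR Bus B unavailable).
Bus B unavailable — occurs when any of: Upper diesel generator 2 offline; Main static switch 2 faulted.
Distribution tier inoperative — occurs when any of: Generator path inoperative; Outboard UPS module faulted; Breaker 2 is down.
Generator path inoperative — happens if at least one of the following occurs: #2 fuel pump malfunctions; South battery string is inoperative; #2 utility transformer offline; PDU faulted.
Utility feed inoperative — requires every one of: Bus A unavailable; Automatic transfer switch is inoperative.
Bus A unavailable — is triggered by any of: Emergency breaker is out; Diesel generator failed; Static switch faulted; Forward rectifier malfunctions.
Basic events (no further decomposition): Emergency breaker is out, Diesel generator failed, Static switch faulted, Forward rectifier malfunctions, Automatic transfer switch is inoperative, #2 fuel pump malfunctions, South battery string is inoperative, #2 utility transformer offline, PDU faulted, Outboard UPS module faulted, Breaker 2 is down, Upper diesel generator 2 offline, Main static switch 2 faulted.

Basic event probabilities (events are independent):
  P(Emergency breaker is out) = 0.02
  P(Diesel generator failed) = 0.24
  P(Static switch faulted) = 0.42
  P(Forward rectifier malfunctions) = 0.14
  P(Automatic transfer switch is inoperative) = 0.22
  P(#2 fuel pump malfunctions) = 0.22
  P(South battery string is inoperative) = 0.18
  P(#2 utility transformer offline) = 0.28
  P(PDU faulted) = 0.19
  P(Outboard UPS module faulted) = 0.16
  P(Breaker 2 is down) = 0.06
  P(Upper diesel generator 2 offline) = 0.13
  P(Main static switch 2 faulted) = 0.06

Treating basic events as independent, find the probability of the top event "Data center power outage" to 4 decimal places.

P(Bus A unavailable) [OR] = 1 − (1−0.02) × (1−0.24) × (1−0.42) × (1−0.14) = 0.628494
P(Utility feed inoperative) [AND] = 0.628494 × 0.22 = 0.138269
P(Generator path inoperative) [OR] = 1 − (1−0.22) × (1−0.18) × (1−0.28) × (1−0.19) = 0.626985
P(Distribution tier inoperative) [OR] = 1 − (1−0.626985) × (1−0.16) × (1−0.06) = 0.705467
P(Bus B unavailable) [OR] = 1 − (1−0.13) × (1−0.06) = 0.182200
P(Data center power outage) [OR] = 1 − (1−0.138269) × (1−0.705467) × (1−0.182200) = 0.792436
Rounded to 4 decimal places: P(Data center power outage) ≈ 0.7924.

0.7924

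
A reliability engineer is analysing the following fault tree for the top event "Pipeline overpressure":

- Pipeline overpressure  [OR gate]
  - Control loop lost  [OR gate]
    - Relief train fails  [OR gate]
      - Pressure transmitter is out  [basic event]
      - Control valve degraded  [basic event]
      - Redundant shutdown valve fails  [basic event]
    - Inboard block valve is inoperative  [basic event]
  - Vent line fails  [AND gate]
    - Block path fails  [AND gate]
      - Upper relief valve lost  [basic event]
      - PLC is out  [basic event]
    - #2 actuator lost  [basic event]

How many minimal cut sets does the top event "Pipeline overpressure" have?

Relief train fails [OR]: union of children's cut sets → 3 cut set(s).
Control loop lost [OR]: union of children's cut sets → 4 cut set(s).
Block path fails [AND]: one cut set from each child combined → 1 × 1 = 1 cut set(s).
Vent line fails [AND]: one cut set from each child combined → 1 × 1 = 1 cut set(s).
Pipeline overpressure [OR]: union of children's cut sets → 5 cut set(s).
Minimal cut sets: {Pressure transmitter is out}; {Control valve degraded}; {Redundant shutdown valve fails}; {Inboard block valve is inoperative}; {#2 actuator lost, PLC is out, Upper relief valve lost}.

5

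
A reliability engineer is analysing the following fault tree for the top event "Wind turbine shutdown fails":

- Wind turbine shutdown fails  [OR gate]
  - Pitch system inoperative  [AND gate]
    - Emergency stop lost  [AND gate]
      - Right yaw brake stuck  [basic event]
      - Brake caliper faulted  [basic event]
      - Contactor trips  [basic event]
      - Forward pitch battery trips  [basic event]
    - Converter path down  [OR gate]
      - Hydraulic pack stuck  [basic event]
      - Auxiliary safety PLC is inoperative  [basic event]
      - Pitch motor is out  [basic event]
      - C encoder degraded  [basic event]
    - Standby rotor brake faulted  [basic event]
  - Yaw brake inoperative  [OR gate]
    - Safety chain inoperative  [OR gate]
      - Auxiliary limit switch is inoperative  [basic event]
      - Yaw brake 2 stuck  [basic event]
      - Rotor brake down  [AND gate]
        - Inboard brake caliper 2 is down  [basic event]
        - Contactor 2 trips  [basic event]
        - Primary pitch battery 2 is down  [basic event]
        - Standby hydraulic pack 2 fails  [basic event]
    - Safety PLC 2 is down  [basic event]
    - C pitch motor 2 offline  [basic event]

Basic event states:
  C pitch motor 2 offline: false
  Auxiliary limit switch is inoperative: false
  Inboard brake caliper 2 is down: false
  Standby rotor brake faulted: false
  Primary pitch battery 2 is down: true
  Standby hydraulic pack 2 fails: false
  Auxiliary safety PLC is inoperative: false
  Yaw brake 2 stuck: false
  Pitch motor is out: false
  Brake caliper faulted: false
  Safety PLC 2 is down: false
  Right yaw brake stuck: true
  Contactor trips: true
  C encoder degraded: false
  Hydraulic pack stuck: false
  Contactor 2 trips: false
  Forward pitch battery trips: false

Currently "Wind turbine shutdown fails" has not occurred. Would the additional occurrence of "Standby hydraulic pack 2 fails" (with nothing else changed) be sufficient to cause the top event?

Counterfactual: set "Standby hydraulic pack 2 fails" to occurred.
Emergency stop lost [AND]: Right yaw brake stuck=occurs, Brake caliper faulted=not, Contactor trips=occurs, Forward pitch battery trips=not → not all inputs occur → does not occur.
Converter path down [OR]: Hydraulic pack stuck=not, Auxiliary safety PLC is inoperative=not, Pitch motor is out=not, C encoder degraded=not → no input occurs → does not occur.
Pitch system inoperative [AND]: Emergency stop lost=not, Converter path down=not, Standby rotor brake faulted=not → not all inputs occur → does not occur.
Rotor brake down [AND]: Inboard brake caliper 2 is down=not, Contactor 2 trips=not, Primary pitch battery 2 is down=occurs, Standby hydraulic pack 2 fails=occurs → not all inputs occur → does not occur.
Safety chain inoperative [OR]: Auxiliary limit switch is inoperative=not, Yaw brake 2 stuck=not, Rotor brake down=not → no input occurs → does not occur.
Yaw brake inoperative [OR]: Safety chain inoperative=not, Safety PLC 2 is down=not, C pitch motor 2 offline=not → no input occurs → does not occur.
Wind turbine shutdown fails [OR]: Pitch system inoperative=not, Yaw brake inoperative=not → no input occurs → does not occur.

No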